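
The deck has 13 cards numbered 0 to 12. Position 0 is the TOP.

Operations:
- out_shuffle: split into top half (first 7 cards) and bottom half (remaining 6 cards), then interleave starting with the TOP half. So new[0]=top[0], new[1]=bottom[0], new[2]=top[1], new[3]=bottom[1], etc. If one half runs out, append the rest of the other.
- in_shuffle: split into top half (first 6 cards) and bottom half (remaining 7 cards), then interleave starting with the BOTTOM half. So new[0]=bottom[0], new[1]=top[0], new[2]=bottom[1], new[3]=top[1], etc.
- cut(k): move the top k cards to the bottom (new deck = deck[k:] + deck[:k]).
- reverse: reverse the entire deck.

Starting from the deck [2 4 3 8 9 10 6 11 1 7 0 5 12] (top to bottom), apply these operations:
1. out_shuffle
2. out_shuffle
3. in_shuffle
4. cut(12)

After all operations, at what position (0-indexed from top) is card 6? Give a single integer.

After op 1 (out_shuffle): [2 11 4 1 3 7 8 0 9 5 10 12 6]
After op 2 (out_shuffle): [2 0 11 9 4 5 1 10 3 12 7 6 8]
After op 3 (in_shuffle): [1 2 10 0 3 11 12 9 7 4 6 5 8]
After op 4 (cut(12)): [8 1 2 10 0 3 11 12 9 7 4 6 5]
Card 6 is at position 11.

Answer: 11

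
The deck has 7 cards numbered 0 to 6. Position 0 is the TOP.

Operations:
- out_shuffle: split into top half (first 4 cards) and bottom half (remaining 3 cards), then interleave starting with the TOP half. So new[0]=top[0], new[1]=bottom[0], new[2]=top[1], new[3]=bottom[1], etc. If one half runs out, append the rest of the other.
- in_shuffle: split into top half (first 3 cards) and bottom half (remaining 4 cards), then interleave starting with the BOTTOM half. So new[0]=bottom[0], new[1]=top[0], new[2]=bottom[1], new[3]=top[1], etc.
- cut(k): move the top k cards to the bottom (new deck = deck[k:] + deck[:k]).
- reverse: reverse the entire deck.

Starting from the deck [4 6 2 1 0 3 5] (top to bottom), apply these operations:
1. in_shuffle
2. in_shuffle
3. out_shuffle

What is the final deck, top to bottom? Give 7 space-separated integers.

Answer: 6 2 1 0 3 5 4

Derivation:
After op 1 (in_shuffle): [1 4 0 6 3 2 5]
After op 2 (in_shuffle): [6 1 3 4 2 0 5]
After op 3 (out_shuffle): [6 2 1 0 3 5 4]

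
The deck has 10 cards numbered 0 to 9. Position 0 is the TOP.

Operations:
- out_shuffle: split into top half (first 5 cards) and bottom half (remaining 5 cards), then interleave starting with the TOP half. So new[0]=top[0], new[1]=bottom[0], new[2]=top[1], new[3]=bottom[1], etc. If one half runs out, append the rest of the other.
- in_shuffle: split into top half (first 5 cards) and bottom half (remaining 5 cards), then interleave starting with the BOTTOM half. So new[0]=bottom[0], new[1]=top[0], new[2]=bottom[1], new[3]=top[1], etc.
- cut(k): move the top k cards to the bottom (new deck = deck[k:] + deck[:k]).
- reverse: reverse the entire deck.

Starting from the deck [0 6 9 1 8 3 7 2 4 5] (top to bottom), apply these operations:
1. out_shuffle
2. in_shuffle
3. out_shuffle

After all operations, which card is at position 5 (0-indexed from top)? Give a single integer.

Answer: 7

Derivation:
After op 1 (out_shuffle): [0 3 6 7 9 2 1 4 8 5]
After op 2 (in_shuffle): [2 0 1 3 4 6 8 7 5 9]
After op 3 (out_shuffle): [2 6 0 8 1 7 3 5 4 9]
Position 5: card 7.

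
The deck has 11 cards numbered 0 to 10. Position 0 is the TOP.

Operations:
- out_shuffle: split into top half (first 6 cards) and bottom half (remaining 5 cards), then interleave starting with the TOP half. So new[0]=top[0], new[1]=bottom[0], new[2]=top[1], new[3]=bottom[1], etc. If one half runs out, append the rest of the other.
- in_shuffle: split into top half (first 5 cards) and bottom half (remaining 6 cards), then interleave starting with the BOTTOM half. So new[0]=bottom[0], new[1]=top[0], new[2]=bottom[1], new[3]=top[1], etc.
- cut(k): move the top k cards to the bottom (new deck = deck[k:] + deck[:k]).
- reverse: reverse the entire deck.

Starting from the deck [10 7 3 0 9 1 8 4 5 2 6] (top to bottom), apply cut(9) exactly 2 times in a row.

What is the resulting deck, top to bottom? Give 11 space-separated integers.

After op 1 (cut(9)): [2 6 10 7 3 0 9 1 8 4 5]
After op 2 (cut(9)): [4 5 2 6 10 7 3 0 9 1 8]

Answer: 4 5 2 6 10 7 3 0 9 1 8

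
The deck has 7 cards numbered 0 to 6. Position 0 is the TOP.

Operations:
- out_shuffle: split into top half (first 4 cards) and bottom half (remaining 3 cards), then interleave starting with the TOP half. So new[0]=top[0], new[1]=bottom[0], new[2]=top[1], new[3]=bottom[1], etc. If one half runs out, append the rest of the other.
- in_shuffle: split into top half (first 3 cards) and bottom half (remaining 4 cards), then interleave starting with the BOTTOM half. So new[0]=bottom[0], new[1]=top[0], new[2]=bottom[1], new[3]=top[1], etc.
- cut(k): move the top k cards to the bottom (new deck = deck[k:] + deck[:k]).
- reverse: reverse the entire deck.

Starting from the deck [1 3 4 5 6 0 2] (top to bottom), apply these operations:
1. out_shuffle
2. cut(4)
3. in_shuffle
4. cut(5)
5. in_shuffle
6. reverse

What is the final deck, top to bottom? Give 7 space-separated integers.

After op 1 (out_shuffle): [1 6 3 0 4 2 5]
After op 2 (cut(4)): [4 2 5 1 6 3 0]
After op 3 (in_shuffle): [1 4 6 2 3 5 0]
After op 4 (cut(5)): [5 0 1 4 6 2 3]
After op 5 (in_shuffle): [4 5 6 0 2 1 3]
After op 6 (reverse): [3 1 2 0 6 5 4]

Answer: 3 1 2 0 6 5 4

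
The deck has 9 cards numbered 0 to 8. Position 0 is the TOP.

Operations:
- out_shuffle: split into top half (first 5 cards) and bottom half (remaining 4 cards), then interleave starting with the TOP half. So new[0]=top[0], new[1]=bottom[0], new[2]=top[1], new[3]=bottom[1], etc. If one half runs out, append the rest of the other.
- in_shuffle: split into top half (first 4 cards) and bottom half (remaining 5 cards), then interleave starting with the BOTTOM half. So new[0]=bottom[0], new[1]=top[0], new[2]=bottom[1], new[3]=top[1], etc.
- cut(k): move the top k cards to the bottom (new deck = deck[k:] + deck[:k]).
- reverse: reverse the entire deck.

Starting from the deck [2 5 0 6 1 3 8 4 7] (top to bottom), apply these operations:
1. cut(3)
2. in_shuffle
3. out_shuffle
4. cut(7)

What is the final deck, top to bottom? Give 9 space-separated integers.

After op 1 (cut(3)): [6 1 3 8 4 7 2 5 0]
After op 2 (in_shuffle): [4 6 7 1 2 3 5 8 0]
After op 3 (out_shuffle): [4 3 6 5 7 8 1 0 2]
After op 4 (cut(7)): [0 2 4 3 6 5 7 8 1]

Answer: 0 2 4 3 6 5 7 8 1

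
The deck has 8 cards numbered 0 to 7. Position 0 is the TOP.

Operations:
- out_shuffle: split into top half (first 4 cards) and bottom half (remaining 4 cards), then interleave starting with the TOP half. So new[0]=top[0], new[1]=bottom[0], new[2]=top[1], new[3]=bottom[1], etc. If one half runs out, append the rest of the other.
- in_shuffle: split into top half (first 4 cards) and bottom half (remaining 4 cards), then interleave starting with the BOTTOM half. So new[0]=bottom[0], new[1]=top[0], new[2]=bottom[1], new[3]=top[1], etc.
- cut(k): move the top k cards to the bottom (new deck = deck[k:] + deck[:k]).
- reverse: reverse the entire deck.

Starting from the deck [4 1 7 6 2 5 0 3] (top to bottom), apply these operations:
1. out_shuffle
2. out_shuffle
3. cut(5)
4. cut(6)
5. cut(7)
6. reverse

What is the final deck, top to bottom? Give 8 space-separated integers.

After op 1 (out_shuffle): [4 2 1 5 7 0 6 3]
After op 2 (out_shuffle): [4 7 2 0 1 6 5 3]
After op 3 (cut(5)): [6 5 3 4 7 2 0 1]
After op 4 (cut(6)): [0 1 6 5 3 4 7 2]
After op 5 (cut(7)): [2 0 1 6 5 3 4 7]
After op 6 (reverse): [7 4 3 5 6 1 0 2]

Answer: 7 4 3 5 6 1 0 2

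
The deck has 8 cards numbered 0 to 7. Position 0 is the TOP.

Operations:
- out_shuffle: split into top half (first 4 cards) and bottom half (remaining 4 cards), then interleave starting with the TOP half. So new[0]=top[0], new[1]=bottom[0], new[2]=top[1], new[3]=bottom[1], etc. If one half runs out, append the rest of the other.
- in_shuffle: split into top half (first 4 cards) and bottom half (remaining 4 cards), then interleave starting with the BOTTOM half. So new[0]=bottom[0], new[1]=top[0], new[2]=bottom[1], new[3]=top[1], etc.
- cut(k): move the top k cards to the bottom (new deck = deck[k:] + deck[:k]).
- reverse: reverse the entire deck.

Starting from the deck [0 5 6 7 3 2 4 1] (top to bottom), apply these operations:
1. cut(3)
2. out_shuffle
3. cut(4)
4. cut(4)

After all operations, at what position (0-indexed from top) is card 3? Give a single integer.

Answer: 2

Derivation:
After op 1 (cut(3)): [7 3 2 4 1 0 5 6]
After op 2 (out_shuffle): [7 1 3 0 2 5 4 6]
After op 3 (cut(4)): [2 5 4 6 7 1 3 0]
After op 4 (cut(4)): [7 1 3 0 2 5 4 6]
Card 3 is at position 2.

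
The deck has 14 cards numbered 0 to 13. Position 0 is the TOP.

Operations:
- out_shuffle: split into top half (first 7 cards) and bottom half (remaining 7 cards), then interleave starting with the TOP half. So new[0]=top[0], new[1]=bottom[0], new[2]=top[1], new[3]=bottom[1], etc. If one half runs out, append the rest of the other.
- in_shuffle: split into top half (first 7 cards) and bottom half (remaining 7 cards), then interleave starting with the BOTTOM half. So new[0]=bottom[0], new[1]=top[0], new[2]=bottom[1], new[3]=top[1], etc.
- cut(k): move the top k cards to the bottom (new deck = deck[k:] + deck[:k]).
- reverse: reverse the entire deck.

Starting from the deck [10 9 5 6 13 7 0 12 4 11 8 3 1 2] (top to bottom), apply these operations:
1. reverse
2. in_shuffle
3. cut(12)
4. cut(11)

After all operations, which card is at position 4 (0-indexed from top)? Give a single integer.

Answer: 12

Derivation:
After op 1 (reverse): [2 1 3 8 11 4 12 0 7 13 6 5 9 10]
After op 2 (in_shuffle): [0 2 7 1 13 3 6 8 5 11 9 4 10 12]
After op 3 (cut(12)): [10 12 0 2 7 1 13 3 6 8 5 11 9 4]
After op 4 (cut(11)): [11 9 4 10 12 0 2 7 1 13 3 6 8 5]
Position 4: card 12.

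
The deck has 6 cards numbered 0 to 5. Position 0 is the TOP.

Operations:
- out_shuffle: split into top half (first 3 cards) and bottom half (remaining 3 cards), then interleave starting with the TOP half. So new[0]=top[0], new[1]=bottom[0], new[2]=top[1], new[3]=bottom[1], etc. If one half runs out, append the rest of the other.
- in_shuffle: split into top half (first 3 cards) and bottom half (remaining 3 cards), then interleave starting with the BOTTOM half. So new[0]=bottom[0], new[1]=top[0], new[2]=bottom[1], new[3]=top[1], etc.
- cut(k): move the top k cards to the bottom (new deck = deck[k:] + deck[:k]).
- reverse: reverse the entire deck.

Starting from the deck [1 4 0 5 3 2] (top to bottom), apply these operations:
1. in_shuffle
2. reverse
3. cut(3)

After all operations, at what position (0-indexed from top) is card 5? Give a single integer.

After op 1 (in_shuffle): [5 1 3 4 2 0]
After op 2 (reverse): [0 2 4 3 1 5]
After op 3 (cut(3)): [3 1 5 0 2 4]
Card 5 is at position 2.

Answer: 2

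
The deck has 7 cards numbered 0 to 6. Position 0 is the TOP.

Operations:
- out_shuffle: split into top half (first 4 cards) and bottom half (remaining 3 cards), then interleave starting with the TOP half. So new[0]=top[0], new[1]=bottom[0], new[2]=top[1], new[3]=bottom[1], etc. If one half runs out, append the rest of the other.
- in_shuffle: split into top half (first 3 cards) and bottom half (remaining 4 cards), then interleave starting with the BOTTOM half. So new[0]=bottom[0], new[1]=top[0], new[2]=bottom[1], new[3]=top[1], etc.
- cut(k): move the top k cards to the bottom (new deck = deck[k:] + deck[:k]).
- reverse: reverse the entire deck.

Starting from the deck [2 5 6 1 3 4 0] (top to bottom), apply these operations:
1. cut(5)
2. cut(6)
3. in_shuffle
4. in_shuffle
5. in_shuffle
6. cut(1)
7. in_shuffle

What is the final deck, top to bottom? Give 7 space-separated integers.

Answer: 5 4 6 0 1 2 3

Derivation:
After op 1 (cut(5)): [4 0 2 5 6 1 3]
After op 2 (cut(6)): [3 4 0 2 5 6 1]
After op 3 (in_shuffle): [2 3 5 4 6 0 1]
After op 4 (in_shuffle): [4 2 6 3 0 5 1]
After op 5 (in_shuffle): [3 4 0 2 5 6 1]
After op 6 (cut(1)): [4 0 2 5 6 1 3]
After op 7 (in_shuffle): [5 4 6 0 1 2 3]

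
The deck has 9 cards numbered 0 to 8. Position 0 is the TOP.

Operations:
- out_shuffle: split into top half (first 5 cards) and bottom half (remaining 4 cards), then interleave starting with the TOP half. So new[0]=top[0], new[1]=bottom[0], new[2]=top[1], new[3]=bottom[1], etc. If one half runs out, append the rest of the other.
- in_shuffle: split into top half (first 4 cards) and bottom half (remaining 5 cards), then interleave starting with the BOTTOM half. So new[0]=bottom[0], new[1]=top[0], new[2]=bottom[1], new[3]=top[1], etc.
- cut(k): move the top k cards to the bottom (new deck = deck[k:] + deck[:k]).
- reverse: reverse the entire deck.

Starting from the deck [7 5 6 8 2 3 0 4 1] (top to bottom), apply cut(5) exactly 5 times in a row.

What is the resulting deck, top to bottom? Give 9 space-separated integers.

Answer: 4 1 7 5 6 8 2 3 0

Derivation:
After op 1 (cut(5)): [3 0 4 1 7 5 6 8 2]
After op 2 (cut(5)): [5 6 8 2 3 0 4 1 7]
After op 3 (cut(5)): [0 4 1 7 5 6 8 2 3]
After op 4 (cut(5)): [6 8 2 3 0 4 1 7 5]
After op 5 (cut(5)): [4 1 7 5 6 8 2 3 0]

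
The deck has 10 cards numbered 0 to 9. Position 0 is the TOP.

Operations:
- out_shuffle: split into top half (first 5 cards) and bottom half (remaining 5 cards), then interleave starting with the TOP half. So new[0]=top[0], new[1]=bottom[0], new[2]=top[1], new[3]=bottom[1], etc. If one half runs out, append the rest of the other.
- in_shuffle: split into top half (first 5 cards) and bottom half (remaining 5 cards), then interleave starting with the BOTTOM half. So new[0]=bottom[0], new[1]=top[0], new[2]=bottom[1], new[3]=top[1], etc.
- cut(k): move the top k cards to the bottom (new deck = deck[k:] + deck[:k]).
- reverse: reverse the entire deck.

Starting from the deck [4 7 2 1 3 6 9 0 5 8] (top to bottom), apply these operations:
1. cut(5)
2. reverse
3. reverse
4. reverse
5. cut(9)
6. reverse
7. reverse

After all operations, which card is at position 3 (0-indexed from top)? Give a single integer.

Answer: 2

Derivation:
After op 1 (cut(5)): [6 9 0 5 8 4 7 2 1 3]
After op 2 (reverse): [3 1 2 7 4 8 5 0 9 6]
After op 3 (reverse): [6 9 0 5 8 4 7 2 1 3]
After op 4 (reverse): [3 1 2 7 4 8 5 0 9 6]
After op 5 (cut(9)): [6 3 1 2 7 4 8 5 0 9]
After op 6 (reverse): [9 0 5 8 4 7 2 1 3 6]
After op 7 (reverse): [6 3 1 2 7 4 8 5 0 9]
Position 3: card 2.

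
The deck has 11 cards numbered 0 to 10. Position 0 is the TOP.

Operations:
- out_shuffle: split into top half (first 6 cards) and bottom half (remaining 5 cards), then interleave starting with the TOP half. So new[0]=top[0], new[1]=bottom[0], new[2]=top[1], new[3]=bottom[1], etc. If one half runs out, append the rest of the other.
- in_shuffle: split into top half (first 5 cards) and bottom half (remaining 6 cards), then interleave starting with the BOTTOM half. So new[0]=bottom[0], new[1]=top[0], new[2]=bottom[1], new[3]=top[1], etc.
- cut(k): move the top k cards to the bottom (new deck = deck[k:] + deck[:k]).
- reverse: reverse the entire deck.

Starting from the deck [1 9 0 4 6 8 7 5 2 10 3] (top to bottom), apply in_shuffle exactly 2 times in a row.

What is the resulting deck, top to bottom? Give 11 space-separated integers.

Answer: 0 8 2 1 4 7 10 9 6 5 3

Derivation:
After op 1 (in_shuffle): [8 1 7 9 5 0 2 4 10 6 3]
After op 2 (in_shuffle): [0 8 2 1 4 7 10 9 6 5 3]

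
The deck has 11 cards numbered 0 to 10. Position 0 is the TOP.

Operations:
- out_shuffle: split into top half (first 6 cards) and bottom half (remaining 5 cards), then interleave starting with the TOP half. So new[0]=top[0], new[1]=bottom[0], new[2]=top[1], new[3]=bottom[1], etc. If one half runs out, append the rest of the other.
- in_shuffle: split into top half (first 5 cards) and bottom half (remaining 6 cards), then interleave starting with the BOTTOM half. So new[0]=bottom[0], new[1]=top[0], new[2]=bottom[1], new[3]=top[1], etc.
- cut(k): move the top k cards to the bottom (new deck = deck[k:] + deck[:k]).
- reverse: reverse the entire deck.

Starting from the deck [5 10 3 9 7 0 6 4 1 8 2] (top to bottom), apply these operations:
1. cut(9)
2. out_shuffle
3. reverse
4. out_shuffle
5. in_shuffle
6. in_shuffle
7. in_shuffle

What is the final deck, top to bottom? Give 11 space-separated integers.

After op 1 (cut(9)): [8 2 5 10 3 9 7 0 6 4 1]
After op 2 (out_shuffle): [8 7 2 0 5 6 10 4 3 1 9]
After op 3 (reverse): [9 1 3 4 10 6 5 0 2 7 8]
After op 4 (out_shuffle): [9 5 1 0 3 2 4 7 10 8 6]
After op 5 (in_shuffle): [2 9 4 5 7 1 10 0 8 3 6]
After op 6 (in_shuffle): [1 2 10 9 0 4 8 5 3 7 6]
After op 7 (in_shuffle): [4 1 8 2 5 10 3 9 7 0 6]

Answer: 4 1 8 2 5 10 3 9 7 0 6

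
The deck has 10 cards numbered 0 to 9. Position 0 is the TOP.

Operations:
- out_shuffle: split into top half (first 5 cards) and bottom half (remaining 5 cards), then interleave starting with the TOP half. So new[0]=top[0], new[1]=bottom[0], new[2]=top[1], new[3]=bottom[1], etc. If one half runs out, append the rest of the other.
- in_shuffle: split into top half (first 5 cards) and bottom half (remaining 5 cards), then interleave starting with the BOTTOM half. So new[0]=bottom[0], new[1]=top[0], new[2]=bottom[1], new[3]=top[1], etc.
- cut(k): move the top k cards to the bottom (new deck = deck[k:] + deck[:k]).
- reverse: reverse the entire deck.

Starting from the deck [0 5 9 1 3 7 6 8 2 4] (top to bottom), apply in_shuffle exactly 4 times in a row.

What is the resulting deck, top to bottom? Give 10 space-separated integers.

After op 1 (in_shuffle): [7 0 6 5 8 9 2 1 4 3]
After op 2 (in_shuffle): [9 7 2 0 1 6 4 5 3 8]
After op 3 (in_shuffle): [6 9 4 7 5 2 3 0 8 1]
After op 4 (in_shuffle): [2 6 3 9 0 4 8 7 1 5]

Answer: 2 6 3 9 0 4 8 7 1 5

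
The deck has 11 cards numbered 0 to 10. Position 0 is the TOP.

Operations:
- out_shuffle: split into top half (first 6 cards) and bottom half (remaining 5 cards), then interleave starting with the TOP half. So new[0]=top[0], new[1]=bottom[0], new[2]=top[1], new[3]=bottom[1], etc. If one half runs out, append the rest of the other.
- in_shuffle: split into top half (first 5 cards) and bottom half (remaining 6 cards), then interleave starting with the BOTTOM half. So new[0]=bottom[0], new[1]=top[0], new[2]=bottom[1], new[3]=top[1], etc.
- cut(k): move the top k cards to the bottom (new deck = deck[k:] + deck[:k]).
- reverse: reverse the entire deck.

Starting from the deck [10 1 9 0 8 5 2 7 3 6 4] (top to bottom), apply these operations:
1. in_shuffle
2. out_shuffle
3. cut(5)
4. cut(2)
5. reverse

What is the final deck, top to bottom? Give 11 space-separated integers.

Answer: 1 6 2 0 10 3 5 9 4 7 8

Derivation:
After op 1 (in_shuffle): [5 10 2 1 7 9 3 0 6 8 4]
After op 2 (out_shuffle): [5 3 10 0 2 6 1 8 7 4 9]
After op 3 (cut(5)): [6 1 8 7 4 9 5 3 10 0 2]
After op 4 (cut(2)): [8 7 4 9 5 3 10 0 2 6 1]
After op 5 (reverse): [1 6 2 0 10 3 5 9 4 7 8]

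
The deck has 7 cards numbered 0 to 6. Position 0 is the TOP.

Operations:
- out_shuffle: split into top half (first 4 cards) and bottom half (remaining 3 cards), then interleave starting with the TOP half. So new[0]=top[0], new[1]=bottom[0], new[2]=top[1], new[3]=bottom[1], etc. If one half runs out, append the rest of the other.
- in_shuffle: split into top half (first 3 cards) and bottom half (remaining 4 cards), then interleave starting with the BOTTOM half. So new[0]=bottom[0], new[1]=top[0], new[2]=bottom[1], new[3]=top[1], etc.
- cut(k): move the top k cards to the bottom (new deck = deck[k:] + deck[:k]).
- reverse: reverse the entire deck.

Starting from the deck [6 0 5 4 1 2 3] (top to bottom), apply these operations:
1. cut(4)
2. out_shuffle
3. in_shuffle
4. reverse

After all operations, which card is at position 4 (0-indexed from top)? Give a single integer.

Answer: 3

Derivation:
After op 1 (cut(4)): [1 2 3 6 0 5 4]
After op 2 (out_shuffle): [1 0 2 5 3 4 6]
After op 3 (in_shuffle): [5 1 3 0 4 2 6]
After op 4 (reverse): [6 2 4 0 3 1 5]
Position 4: card 3.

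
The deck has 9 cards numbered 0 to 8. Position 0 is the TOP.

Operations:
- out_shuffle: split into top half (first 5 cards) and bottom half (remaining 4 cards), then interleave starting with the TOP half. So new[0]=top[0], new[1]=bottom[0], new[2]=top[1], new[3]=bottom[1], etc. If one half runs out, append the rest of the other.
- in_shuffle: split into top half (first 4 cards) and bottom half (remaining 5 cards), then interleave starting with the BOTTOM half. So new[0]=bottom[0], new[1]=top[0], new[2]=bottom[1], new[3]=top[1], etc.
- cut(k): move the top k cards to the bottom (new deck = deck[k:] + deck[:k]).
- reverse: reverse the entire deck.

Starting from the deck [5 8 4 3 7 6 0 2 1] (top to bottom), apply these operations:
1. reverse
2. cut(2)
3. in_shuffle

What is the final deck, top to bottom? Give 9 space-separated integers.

After op 1 (reverse): [1 2 0 6 7 3 4 8 5]
After op 2 (cut(2)): [0 6 7 3 4 8 5 1 2]
After op 3 (in_shuffle): [4 0 8 6 5 7 1 3 2]

Answer: 4 0 8 6 5 7 1 3 2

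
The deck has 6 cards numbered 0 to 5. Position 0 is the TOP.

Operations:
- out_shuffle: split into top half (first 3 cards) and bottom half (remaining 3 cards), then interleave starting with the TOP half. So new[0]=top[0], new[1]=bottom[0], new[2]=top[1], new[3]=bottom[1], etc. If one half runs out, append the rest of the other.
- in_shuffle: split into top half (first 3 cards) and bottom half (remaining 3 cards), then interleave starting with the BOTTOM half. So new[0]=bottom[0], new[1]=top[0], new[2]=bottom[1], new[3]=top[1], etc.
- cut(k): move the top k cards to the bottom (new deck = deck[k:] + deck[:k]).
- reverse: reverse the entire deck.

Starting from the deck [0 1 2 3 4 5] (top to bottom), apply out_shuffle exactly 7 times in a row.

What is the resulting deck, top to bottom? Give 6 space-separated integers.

Answer: 0 2 4 1 3 5

Derivation:
After op 1 (out_shuffle): [0 3 1 4 2 5]
After op 2 (out_shuffle): [0 4 3 2 1 5]
After op 3 (out_shuffle): [0 2 4 1 3 5]
After op 4 (out_shuffle): [0 1 2 3 4 5]
After op 5 (out_shuffle): [0 3 1 4 2 5]
After op 6 (out_shuffle): [0 4 3 2 1 5]
After op 7 (out_shuffle): [0 2 4 1 3 5]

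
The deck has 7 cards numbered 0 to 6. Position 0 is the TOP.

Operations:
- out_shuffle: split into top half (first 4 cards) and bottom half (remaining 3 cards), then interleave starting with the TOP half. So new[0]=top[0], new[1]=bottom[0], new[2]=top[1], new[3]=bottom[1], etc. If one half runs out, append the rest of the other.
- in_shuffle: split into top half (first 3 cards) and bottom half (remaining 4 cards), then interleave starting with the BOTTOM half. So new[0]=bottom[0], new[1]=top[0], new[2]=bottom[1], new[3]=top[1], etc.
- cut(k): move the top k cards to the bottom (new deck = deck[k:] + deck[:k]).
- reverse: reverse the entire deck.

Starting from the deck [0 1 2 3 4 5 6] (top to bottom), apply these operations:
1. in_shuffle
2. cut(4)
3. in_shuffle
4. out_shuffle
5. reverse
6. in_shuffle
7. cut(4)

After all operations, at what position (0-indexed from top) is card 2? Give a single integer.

After op 1 (in_shuffle): [3 0 4 1 5 2 6]
After op 2 (cut(4)): [5 2 6 3 0 4 1]
After op 3 (in_shuffle): [3 5 0 2 4 6 1]
After op 4 (out_shuffle): [3 4 5 6 0 1 2]
After op 5 (reverse): [2 1 0 6 5 4 3]
After op 6 (in_shuffle): [6 2 5 1 4 0 3]
After op 7 (cut(4)): [4 0 3 6 2 5 1]
Card 2 is at position 4.

Answer: 4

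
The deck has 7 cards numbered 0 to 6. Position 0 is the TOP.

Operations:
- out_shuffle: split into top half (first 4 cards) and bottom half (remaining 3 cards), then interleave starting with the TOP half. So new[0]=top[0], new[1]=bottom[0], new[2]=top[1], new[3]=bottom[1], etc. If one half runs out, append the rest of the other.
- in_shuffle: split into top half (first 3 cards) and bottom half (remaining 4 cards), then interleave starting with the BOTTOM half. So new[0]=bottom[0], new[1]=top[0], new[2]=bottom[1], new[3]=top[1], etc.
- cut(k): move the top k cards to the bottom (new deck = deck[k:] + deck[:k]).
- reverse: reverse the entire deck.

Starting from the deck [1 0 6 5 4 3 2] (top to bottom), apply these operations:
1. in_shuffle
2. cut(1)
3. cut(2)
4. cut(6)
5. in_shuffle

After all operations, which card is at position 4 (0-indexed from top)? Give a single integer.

Answer: 5

Derivation:
After op 1 (in_shuffle): [5 1 4 0 3 6 2]
After op 2 (cut(1)): [1 4 0 3 6 2 5]
After op 3 (cut(2)): [0 3 6 2 5 1 4]
After op 4 (cut(6)): [4 0 3 6 2 5 1]
After op 5 (in_shuffle): [6 4 2 0 5 3 1]
Position 4: card 5.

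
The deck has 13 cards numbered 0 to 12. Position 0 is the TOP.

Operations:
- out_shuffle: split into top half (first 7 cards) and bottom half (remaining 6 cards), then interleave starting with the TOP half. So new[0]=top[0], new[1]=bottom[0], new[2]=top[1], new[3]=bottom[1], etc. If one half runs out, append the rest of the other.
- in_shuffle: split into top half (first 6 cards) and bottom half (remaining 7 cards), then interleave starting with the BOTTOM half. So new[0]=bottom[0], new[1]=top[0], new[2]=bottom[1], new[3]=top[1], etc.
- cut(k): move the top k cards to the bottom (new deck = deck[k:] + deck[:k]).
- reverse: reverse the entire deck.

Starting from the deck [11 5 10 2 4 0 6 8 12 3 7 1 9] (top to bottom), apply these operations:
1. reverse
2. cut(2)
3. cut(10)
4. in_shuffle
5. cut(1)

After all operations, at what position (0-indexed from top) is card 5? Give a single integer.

After op 1 (reverse): [9 1 7 3 12 8 6 0 4 2 10 5 11]
After op 2 (cut(2)): [7 3 12 8 6 0 4 2 10 5 11 9 1]
After op 3 (cut(10)): [11 9 1 7 3 12 8 6 0 4 2 10 5]
After op 4 (in_shuffle): [8 11 6 9 0 1 4 7 2 3 10 12 5]
After op 5 (cut(1)): [11 6 9 0 1 4 7 2 3 10 12 5 8]
Card 5 is at position 11.

Answer: 11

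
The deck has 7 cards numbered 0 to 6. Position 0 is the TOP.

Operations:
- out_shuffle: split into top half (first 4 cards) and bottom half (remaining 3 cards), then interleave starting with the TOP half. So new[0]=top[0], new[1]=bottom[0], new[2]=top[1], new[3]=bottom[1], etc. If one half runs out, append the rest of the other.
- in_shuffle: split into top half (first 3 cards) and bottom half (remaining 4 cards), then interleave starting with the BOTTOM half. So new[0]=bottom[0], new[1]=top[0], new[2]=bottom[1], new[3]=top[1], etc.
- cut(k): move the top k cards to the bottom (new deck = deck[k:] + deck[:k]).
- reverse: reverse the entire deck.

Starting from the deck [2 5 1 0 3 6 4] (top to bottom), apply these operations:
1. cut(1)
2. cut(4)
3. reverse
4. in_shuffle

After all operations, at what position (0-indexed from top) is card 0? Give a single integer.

Answer: 3

Derivation:
After op 1 (cut(1)): [5 1 0 3 6 4 2]
After op 2 (cut(4)): [6 4 2 5 1 0 3]
After op 3 (reverse): [3 0 1 5 2 4 6]
After op 4 (in_shuffle): [5 3 2 0 4 1 6]
Card 0 is at position 3.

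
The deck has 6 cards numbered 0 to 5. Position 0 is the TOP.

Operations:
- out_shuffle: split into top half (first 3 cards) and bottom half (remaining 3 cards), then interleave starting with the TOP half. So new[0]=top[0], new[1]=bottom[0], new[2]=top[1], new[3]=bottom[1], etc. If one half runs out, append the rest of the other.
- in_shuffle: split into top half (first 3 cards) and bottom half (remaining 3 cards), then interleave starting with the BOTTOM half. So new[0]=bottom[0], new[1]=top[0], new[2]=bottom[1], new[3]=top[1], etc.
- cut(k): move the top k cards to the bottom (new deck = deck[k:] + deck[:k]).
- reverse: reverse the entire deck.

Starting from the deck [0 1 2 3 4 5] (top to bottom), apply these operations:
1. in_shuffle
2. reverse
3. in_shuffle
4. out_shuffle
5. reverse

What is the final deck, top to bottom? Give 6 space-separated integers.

After op 1 (in_shuffle): [3 0 4 1 5 2]
After op 2 (reverse): [2 5 1 4 0 3]
After op 3 (in_shuffle): [4 2 0 5 3 1]
After op 4 (out_shuffle): [4 5 2 3 0 1]
After op 5 (reverse): [1 0 3 2 5 4]

Answer: 1 0 3 2 5 4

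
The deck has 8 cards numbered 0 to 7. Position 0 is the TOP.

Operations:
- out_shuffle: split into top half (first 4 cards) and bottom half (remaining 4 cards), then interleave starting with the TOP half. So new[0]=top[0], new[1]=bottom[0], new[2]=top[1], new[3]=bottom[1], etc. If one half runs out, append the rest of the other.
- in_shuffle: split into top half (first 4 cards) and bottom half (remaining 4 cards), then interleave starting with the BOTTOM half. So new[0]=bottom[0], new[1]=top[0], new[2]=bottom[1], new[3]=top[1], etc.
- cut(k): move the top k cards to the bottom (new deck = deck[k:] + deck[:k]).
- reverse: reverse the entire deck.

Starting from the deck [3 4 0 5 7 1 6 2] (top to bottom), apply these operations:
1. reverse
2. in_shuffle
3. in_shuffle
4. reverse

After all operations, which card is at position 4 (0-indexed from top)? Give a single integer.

After op 1 (reverse): [2 6 1 7 5 0 4 3]
After op 2 (in_shuffle): [5 2 0 6 4 1 3 7]
After op 3 (in_shuffle): [4 5 1 2 3 0 7 6]
After op 4 (reverse): [6 7 0 3 2 1 5 4]
Position 4: card 2.

Answer: 2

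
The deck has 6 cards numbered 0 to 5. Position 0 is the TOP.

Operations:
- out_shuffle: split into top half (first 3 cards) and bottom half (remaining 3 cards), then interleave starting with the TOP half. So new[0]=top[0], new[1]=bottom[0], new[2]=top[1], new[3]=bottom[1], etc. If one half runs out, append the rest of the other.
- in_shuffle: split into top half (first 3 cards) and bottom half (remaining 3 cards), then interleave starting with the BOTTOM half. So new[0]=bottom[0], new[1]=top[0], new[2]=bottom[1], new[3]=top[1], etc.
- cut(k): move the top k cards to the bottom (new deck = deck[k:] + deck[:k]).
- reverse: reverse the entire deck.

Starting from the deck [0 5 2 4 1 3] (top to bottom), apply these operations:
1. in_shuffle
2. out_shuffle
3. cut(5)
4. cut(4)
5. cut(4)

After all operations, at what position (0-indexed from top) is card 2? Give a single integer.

Answer: 4

Derivation:
After op 1 (in_shuffle): [4 0 1 5 3 2]
After op 2 (out_shuffle): [4 5 0 3 1 2]
After op 3 (cut(5)): [2 4 5 0 3 1]
After op 4 (cut(4)): [3 1 2 4 5 0]
After op 5 (cut(4)): [5 0 3 1 2 4]
Card 2 is at position 4.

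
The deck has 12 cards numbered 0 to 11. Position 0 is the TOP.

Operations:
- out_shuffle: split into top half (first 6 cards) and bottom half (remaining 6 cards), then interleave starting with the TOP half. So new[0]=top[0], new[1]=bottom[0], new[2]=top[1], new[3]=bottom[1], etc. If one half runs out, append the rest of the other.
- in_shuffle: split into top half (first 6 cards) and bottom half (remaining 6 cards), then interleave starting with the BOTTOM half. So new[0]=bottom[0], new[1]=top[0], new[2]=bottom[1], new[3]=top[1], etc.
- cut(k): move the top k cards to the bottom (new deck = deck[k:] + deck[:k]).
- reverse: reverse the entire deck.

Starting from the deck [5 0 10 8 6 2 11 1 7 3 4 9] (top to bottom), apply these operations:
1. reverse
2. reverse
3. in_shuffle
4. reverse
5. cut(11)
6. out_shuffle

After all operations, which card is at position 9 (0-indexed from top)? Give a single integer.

Answer: 1

Derivation:
After op 1 (reverse): [9 4 3 7 1 11 2 6 8 10 0 5]
After op 2 (reverse): [5 0 10 8 6 2 11 1 7 3 4 9]
After op 3 (in_shuffle): [11 5 1 0 7 10 3 8 4 6 9 2]
After op 4 (reverse): [2 9 6 4 8 3 10 7 0 1 5 11]
After op 5 (cut(11)): [11 2 9 6 4 8 3 10 7 0 1 5]
After op 6 (out_shuffle): [11 3 2 10 9 7 6 0 4 1 8 5]
Position 9: card 1.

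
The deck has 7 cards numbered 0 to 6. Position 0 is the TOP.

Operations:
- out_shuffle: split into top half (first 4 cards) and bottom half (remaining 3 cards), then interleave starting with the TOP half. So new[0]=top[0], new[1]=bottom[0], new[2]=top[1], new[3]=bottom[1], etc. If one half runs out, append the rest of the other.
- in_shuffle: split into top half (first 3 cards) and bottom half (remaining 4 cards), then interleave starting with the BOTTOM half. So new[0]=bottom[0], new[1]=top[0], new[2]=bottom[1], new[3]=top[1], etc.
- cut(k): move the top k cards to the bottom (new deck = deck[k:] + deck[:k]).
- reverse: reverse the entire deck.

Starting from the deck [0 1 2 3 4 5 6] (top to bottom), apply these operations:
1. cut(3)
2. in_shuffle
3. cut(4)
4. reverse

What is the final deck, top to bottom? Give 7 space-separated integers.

Answer: 4 0 3 6 2 5 1

Derivation:
After op 1 (cut(3)): [3 4 5 6 0 1 2]
After op 2 (in_shuffle): [6 3 0 4 1 5 2]
After op 3 (cut(4)): [1 5 2 6 3 0 4]
After op 4 (reverse): [4 0 3 6 2 5 1]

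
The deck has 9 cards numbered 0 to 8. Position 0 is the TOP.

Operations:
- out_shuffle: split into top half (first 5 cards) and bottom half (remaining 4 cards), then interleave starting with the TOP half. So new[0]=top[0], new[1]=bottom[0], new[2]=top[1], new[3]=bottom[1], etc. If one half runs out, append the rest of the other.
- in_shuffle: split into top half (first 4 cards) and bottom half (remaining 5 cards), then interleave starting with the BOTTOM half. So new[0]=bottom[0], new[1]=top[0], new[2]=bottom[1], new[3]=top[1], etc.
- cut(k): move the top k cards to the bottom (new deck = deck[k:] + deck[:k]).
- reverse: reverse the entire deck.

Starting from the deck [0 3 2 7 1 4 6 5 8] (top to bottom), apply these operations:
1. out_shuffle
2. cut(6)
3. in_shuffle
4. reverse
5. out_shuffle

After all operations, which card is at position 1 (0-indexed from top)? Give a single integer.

After op 1 (out_shuffle): [0 4 3 6 2 5 7 8 1]
After op 2 (cut(6)): [7 8 1 0 4 3 6 2 5]
After op 3 (in_shuffle): [4 7 3 8 6 1 2 0 5]
After op 4 (reverse): [5 0 2 1 6 8 3 7 4]
After op 5 (out_shuffle): [5 8 0 3 2 7 1 4 6]
Position 1: card 8.

Answer: 8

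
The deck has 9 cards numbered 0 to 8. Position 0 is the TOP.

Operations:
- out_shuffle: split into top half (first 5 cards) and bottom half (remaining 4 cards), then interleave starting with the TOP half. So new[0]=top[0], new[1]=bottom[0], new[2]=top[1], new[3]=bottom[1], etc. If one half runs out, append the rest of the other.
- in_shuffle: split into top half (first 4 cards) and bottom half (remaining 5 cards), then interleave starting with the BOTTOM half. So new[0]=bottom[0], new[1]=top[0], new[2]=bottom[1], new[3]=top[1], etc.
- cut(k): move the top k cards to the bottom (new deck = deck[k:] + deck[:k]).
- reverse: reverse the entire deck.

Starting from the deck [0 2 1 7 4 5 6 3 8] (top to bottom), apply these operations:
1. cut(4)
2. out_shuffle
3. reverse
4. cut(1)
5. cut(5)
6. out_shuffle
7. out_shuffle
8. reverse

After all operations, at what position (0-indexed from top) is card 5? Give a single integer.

After op 1 (cut(4)): [4 5 6 3 8 0 2 1 7]
After op 2 (out_shuffle): [4 0 5 2 6 1 3 7 8]
After op 3 (reverse): [8 7 3 1 6 2 5 0 4]
After op 4 (cut(1)): [7 3 1 6 2 5 0 4 8]
After op 5 (cut(5)): [5 0 4 8 7 3 1 6 2]
After op 6 (out_shuffle): [5 3 0 1 4 6 8 2 7]
After op 7 (out_shuffle): [5 6 3 8 0 2 1 7 4]
After op 8 (reverse): [4 7 1 2 0 8 3 6 5]
Card 5 is at position 8.

Answer: 8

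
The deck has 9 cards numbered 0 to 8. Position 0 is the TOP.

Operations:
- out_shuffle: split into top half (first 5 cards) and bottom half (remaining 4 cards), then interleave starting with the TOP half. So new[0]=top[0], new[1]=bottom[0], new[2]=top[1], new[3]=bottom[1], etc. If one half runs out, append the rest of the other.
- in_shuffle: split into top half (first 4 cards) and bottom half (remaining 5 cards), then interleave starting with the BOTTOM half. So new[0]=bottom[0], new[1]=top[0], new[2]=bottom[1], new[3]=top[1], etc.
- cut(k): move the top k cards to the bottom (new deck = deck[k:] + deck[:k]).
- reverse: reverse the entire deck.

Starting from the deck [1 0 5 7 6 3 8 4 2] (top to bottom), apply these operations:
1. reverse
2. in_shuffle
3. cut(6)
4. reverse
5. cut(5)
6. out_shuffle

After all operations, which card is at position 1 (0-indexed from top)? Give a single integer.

Answer: 5

Derivation:
After op 1 (reverse): [2 4 8 3 6 7 5 0 1]
After op 2 (in_shuffle): [6 2 7 4 5 8 0 3 1]
After op 3 (cut(6)): [0 3 1 6 2 7 4 5 8]
After op 4 (reverse): [8 5 4 7 2 6 1 3 0]
After op 5 (cut(5)): [6 1 3 0 8 5 4 7 2]
After op 6 (out_shuffle): [6 5 1 4 3 7 0 2 8]
Position 1: card 5.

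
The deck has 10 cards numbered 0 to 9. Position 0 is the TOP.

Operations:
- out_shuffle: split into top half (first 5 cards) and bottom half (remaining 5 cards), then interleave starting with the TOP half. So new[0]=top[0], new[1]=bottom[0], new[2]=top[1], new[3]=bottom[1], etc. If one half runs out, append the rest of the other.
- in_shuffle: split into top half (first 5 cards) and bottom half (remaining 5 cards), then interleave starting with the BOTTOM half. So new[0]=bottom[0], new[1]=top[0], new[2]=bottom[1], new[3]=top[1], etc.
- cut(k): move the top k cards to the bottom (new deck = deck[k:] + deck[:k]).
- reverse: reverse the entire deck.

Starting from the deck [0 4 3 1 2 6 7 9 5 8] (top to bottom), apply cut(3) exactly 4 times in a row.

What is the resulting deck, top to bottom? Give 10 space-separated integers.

Answer: 3 1 2 6 7 9 5 8 0 4

Derivation:
After op 1 (cut(3)): [1 2 6 7 9 5 8 0 4 3]
After op 2 (cut(3)): [7 9 5 8 0 4 3 1 2 6]
After op 3 (cut(3)): [8 0 4 3 1 2 6 7 9 5]
After op 4 (cut(3)): [3 1 2 6 7 9 5 8 0 4]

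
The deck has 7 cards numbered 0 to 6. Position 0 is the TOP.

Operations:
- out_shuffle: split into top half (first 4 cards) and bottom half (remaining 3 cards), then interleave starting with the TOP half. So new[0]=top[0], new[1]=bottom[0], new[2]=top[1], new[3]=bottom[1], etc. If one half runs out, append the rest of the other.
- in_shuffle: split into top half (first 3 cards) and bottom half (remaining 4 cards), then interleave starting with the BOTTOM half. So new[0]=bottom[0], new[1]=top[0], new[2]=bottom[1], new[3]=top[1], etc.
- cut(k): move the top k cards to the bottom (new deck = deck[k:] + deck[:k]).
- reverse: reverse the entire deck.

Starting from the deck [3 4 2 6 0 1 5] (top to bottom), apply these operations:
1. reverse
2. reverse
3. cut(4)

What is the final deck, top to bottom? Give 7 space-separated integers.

After op 1 (reverse): [5 1 0 6 2 4 3]
After op 2 (reverse): [3 4 2 6 0 1 5]
After op 3 (cut(4)): [0 1 5 3 4 2 6]

Answer: 0 1 5 3 4 2 6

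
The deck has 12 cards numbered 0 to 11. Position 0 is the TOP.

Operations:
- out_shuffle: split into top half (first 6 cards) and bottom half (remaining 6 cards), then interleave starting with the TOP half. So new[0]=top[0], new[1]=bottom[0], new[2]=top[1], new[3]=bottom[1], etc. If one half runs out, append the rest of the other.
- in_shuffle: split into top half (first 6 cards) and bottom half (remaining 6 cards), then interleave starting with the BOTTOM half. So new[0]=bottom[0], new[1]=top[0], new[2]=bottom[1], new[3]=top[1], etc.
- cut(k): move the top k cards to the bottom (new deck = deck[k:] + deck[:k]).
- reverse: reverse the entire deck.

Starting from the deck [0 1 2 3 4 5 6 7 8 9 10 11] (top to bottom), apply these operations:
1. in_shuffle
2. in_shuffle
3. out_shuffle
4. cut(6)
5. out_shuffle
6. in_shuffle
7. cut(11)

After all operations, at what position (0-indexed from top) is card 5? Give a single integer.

Answer: 1

Derivation:
After op 1 (in_shuffle): [6 0 7 1 8 2 9 3 10 4 11 5]
After op 2 (in_shuffle): [9 6 3 0 10 7 4 1 11 8 5 2]
After op 3 (out_shuffle): [9 4 6 1 3 11 0 8 10 5 7 2]
After op 4 (cut(6)): [0 8 10 5 7 2 9 4 6 1 3 11]
After op 5 (out_shuffle): [0 9 8 4 10 6 5 1 7 3 2 11]
After op 6 (in_shuffle): [5 0 1 9 7 8 3 4 2 10 11 6]
After op 7 (cut(11)): [6 5 0 1 9 7 8 3 4 2 10 11]
Card 5 is at position 1.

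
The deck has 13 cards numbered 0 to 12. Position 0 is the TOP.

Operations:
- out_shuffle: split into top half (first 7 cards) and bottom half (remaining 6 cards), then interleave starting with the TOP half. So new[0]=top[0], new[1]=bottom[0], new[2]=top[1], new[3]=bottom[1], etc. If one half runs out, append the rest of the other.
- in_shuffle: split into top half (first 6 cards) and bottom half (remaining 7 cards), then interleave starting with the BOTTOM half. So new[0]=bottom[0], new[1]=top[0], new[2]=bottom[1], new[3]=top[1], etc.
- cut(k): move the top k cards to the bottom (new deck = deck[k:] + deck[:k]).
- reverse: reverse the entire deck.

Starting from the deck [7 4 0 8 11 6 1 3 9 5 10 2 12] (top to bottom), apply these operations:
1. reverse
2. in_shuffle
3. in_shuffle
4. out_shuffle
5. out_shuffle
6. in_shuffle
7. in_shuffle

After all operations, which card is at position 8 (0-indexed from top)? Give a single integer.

Answer: 9

Derivation:
After op 1 (reverse): [12 2 10 5 9 3 1 6 11 8 0 4 7]
After op 2 (in_shuffle): [1 12 6 2 11 10 8 5 0 9 4 3 7]
After op 3 (in_shuffle): [8 1 5 12 0 6 9 2 4 11 3 10 7]
After op 4 (out_shuffle): [8 2 1 4 5 11 12 3 0 10 6 7 9]
After op 5 (out_shuffle): [8 3 2 0 1 10 4 6 5 7 11 9 12]
After op 6 (in_shuffle): [4 8 6 3 5 2 7 0 11 1 9 10 12]
After op 7 (in_shuffle): [7 4 0 8 11 6 1 3 9 5 10 2 12]
Position 8: card 9.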